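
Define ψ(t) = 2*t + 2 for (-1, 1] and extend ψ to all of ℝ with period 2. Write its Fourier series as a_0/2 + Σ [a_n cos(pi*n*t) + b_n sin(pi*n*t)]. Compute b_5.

b_5 = ∫_{-1}^{1} ψ(t) sin(5*pi*t) dt.
Integrating by parts (boundary term plus one more integral), an antiderivative of (2*t + 2) sin(5*pi*t) is -2*t*cos(5*pi*t)/(5*pi) + 2*sin(5*pi*t)/(25*pi**2) - 2*cos(5*pi*t)/(5*pi); evaluating from -1 to 1: ∫_{-1}^{1} (2*t + 2) sin(5*pi*t) dt = (4/(5*pi)) - (0) = 4/(5*pi).
Hence b_5 = 4/(5*pi).

4/(5*pi)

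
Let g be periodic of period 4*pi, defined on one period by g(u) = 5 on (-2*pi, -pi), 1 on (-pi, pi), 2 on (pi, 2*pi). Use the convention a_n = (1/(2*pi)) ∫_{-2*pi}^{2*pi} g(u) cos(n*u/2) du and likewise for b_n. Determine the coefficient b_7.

-3/(7*pi)

b_7 = (1/(2*pi)) ∫_{-2*pi}^{2*pi} g(u) sin(7*u/2) du.
Split the integral at the breakpoints.
Directly, an antiderivative of (5) sin(7*u/2) is -10*cos(7*u/2)/7; evaluating from -2*pi to -pi: ∫_{-2*pi}^{-pi} (5) sin(7*u/2) du = (0) - (10/7) = -10/7.
Directly, an antiderivative of (1) sin(7*u/2) is -2*cos(7*u/2)/7; evaluating from -pi to pi: ∫_{-pi}^{pi} (1) sin(7*u/2) du = (0) - (0) = 0.
Directly, an antiderivative of (2) sin(7*u/2) is -4*cos(7*u/2)/7; evaluating from pi to 2*pi: ∫_{pi}^{2*pi} (2) sin(7*u/2) du = (4/7) - (0) = 4/7.
Summing the pieces and multiplying by (1/(2*pi)) gives b_7 = -3/(7*pi).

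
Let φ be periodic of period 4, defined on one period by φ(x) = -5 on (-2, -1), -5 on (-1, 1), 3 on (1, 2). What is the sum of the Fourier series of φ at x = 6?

-1

x = 6 differs from x = 2 by 1 full period(s), and the series is 4-periodic.
At x = 2 the one-sided limits are φ(2^-) = 3 and φ(2^+) = -5.
By Dirichlet's theorem the series converges to their average, [(3) + (-5)]/2 = -1.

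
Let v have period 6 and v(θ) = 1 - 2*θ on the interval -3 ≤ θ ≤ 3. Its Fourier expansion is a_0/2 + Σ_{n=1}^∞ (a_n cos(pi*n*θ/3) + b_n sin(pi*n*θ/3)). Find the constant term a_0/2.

1

a_0 = 1/3 ∫_{-3}^{3} v(θ) dθ = 1/3 · (6) = 2.
So the constant term a_0/2 = 1.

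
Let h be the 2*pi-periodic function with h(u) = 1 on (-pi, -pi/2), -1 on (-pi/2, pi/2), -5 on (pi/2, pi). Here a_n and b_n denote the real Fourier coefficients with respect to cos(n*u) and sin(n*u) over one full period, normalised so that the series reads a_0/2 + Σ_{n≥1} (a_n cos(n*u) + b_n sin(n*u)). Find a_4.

0

a_4 = 1/pi ∫_{-pi}^{pi} h(u) cos(4*u) du.
Split the integral at the breakpoints.
Directly, an antiderivative of (1) cos(4*u) is sin(4*u)/4; evaluating from -pi to -pi/2: ∫_{-pi}^{-pi/2} (1) cos(4*u) du = (0) - (0) = 0.
Directly, an antiderivative of (-1) cos(4*u) is -sin(4*u)/4; evaluating from -pi/2 to pi/2: ∫_{-pi/2}^{pi/2} (-1) cos(4*u) du = (0) - (0) = 0.
Directly, an antiderivative of (-5) cos(4*u) is -5*sin(4*u)/4; evaluating from pi/2 to pi: ∫_{pi/2}^{pi} (-5) cos(4*u) du = (0) - (0) = 0.
Summing the pieces and multiplying by (1/pi) gives a_4 = 0.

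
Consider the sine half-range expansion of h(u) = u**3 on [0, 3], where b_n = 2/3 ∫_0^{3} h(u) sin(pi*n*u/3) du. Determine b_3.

-12/pi**3 + 18/pi

b_3 = 2/3 ∫_0^{3} (u**3) sin(pi*u) du.
Integrating by parts three times (tabular method), an antiderivative of (u**3) sin(pi*u) is -u**3*cos(pi*u)/pi + 3*u**2*sin(pi*u)/pi**2 + 6*u*cos(pi*u)/pi**3 - 6*sin(pi*u)/pi**4; evaluating from 0 to 3: ∫_{0}^{3} (u**3) sin(pi*u) du = (-18/pi**3 + 27/pi) - (0) = -18/pi**3 + 27/pi.
Hence b_3 = (2/3)·(-18/pi**3 + 27/pi) = -12/pi**3 + 18/pi.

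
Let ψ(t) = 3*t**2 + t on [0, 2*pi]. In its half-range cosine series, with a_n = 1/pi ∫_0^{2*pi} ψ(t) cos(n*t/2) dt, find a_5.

8*(-6*pi - 1)/(25*pi)

a_5 = 1/pi ∫_0^{2*pi} (3*t**2 + t) cos(5*t/2) dt.
Integrating by parts twice (tabular method), an antiderivative of (3*t**2 + t) cos(5*t/2) is 6*t**2*sin(5*t/2)/5 + 2*t*sin(5*t/2)/5 + 24*t*cos(5*t/2)/25 - 48*sin(5*t/2)/125 + 4*cos(5*t/2)/25; evaluating from 0 to 2*pi: ∫_{0}^{2*pi} (3*t**2 + t) cos(5*t/2) dt = (-48*pi/25 - 4/25) - (4/25) = -48*pi/25 - 8/25.
Hence a_5 = (1/pi)·(-48*pi/25 - 8/25) = 8*(-6*pi - 1)/(25*pi).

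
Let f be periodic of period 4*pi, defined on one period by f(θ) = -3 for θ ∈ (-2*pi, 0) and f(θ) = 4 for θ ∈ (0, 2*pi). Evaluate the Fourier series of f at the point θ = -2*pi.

θ = -2*pi differs from θ = 2*pi by -1 full period(s), and the series is 4*pi-periodic.
At θ = 2*pi the one-sided limits are f(2*pi^-) = 4 and f(2*pi^+) = -3.
By Dirichlet's theorem the series converges to their average, [(4) + (-3)]/2 = 1/2.

1/2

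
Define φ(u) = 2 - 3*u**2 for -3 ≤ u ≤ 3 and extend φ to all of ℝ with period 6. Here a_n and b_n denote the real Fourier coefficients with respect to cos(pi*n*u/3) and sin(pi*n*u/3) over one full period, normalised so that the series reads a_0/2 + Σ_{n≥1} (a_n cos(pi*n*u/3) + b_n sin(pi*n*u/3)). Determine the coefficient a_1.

a_1 = 1/3 ∫_{-3}^{3} φ(u) cos(pi*u/3) du.
φ is even and cos(pi*u/3) is even, so the integrand is even and a_1 = 2/3 ∫_0^{3} φ(u) cos(pi*u/3) du.
Integrating by parts twice (tabular method), an antiderivative of (2 - 3*u**2) cos(pi*u/3) is -9*u**2*sin(pi*u/3)/pi - 54*u*cos(pi*u/3)/pi**2 + 6*sin(pi*u/3)/pi + 162*sin(pi*u/3)/pi**3; evaluating from 0 to 3: ∫_{0}^{3} (2 - 3*u**2) cos(pi*u/3) du = (162/pi**2) - (0) = 162/pi**2.
Hence a_1 = (2/3)·(162/pi**2) = 108/pi**2.

108/pi**2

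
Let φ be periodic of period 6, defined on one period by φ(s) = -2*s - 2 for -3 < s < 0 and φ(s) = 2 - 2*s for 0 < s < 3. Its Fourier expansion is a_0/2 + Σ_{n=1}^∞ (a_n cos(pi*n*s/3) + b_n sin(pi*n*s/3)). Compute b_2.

b_2 = 1/3 ∫_{-3}^{3} φ(s) sin(2*pi*s/3) ds.
φ is odd and sin(2*pi*s/3) is odd, so the integrand is even and b_2 = 2/3 ∫_0^{3} φ(s) sin(2*pi*s/3) ds.
Integrating by parts (boundary term plus one more integral), an antiderivative of (2 - 2*s) sin(2*pi*s/3) is 3*s*cos(2*pi*s/3)/pi - 9*sin(2*pi*s/3)/(2*pi**2) - 3*cos(2*pi*s/3)/pi; evaluating from 0 to 3: ∫_{0}^{3} (2 - 2*s) sin(2*pi*s/3) ds = (6/pi) - (-3/pi) = 9/pi.
Hence b_2 = (2/3)·(9/pi) = 6/pi.

6/pi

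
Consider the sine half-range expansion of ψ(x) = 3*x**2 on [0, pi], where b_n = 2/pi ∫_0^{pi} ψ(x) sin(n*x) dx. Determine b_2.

b_2 = 2/pi ∫_0^{pi} (3*x**2) sin(2*x) dx.
Integrating by parts twice (tabular method), an antiderivative of (3*x**2) sin(2*x) is -3*x**2*cos(2*x)/2 + 3*x*sin(2*x)/2 + 3*cos(2*x)/4; evaluating from 0 to pi: ∫_{0}^{pi} (3*x**2) sin(2*x) dx = (3/4 - 3*pi**2/2) - (3/4) = -3*pi**2/2.
Hence b_2 = (2/pi)·(-3*pi**2/2) = -3*pi.

-3*pi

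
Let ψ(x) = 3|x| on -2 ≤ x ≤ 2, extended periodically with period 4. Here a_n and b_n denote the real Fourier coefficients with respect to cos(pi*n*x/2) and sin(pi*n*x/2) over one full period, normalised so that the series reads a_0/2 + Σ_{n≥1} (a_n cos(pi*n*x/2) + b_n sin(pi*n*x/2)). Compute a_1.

a_1 = 1/2 ∫_{-2}^{2} ψ(x) cos(pi*x/2) dx.
ψ is even and cos(pi*x/2) is even, so the integrand is even and a_1 = ∫_0^{2} ψ(x) cos(pi*x/2) dx.
Integrating by parts (boundary term plus one more integral), an antiderivative of (3*x) cos(pi*x/2) is 6*x*sin(pi*x/2)/pi + 12*cos(pi*x/2)/pi**2; evaluating from 0 to 2: ∫_{0}^{2} (3*x) cos(pi*x/2) dx = (-12/pi**2) - (12/pi**2) = -24/pi**2.
Hence a_1 = -24/pi**2.

-24/pi**2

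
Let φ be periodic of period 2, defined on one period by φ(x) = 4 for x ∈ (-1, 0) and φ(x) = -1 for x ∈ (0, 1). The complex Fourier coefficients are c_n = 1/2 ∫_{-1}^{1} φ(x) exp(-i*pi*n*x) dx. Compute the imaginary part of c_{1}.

5/pi

Since φ is real-valued, Im(c_{1}) = -1/2 ∫_{-1}^{1} φ(x) sin(pi*x) dx = -b_{1}/2.
Split the integral at the breakpoints.
Directly, an antiderivative of (4) sin(pi*x) is -4*cos(pi*x)/pi; evaluating from -1 to 0: ∫_{-1}^{0} (4) sin(pi*x) dx = (-4/pi) - (4/pi) = -8/pi.
Directly, an antiderivative of (-1) sin(pi*x) is cos(pi*x)/pi; evaluating from 0 to 1: ∫_{0}^{1} (-1) sin(pi*x) dx = (-1/pi) - (1/pi) = -2/pi.
So ∫_{-1}^{1} φ(x) sin(pi*x) dx = -10/pi.
Hence Im(c_{1}) = (-1/2)·(-10/pi) = 5/pi.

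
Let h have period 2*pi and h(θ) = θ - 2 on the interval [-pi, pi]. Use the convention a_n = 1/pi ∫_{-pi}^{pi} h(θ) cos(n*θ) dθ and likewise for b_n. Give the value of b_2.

-1

b_2 = 1/pi ∫_{-pi}^{pi} h(θ) sin(2*θ) dθ.
Integrating by parts (boundary term plus one more integral), an antiderivative of (θ - 2) sin(2*θ) is -θ*cos(2*θ)/2 + sin(2*θ)/4 + cos(2*θ); evaluating from -pi to pi: ∫_{-pi}^{pi} (θ - 2) sin(2*θ) dθ = (1 - pi/2) - (1 + pi/2) = -pi.
Hence b_2 = (1/pi)·(-pi) = -1.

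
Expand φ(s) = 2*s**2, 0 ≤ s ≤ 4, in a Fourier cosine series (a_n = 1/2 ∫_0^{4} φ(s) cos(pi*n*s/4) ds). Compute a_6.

32/(9*pi**2)

a_6 = 1/2 ∫_0^{4} (2*s**2) cos(3*pi*s/2) ds.
Integrating by parts twice (tabular method), an antiderivative of (2*s**2) cos(3*pi*s/2) is 4*s**2*sin(3*pi*s/2)/(3*pi) + 16*s*cos(3*pi*s/2)/(9*pi**2) - 32*sin(3*pi*s/2)/(27*pi**3); evaluating from 0 to 4: ∫_{0}^{4} (2*s**2) cos(3*pi*s/2) ds = (64/(9*pi**2)) - (0) = 64/(9*pi**2).
Hence a_6 = (1/2)·(64/(9*pi**2)) = 32/(9*pi**2).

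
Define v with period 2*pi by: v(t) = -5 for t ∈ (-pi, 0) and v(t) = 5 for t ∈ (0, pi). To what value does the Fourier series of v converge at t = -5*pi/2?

-5

t = -5*pi/2 differs from t = -pi/2 by -1 full period(s), and the series is 2*pi-periodic.
v is continuous at t = -pi/2 with value -5, so the series converges to -5 there.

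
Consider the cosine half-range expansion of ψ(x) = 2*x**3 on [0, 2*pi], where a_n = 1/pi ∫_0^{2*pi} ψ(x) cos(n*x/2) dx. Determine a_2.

24*pi

a_2 = 1/pi ∫_0^{2*pi} (2*x**3) cos(x) dx.
Integrating by parts three times (tabular method), an antiderivative of (2*x**3) cos(x) is 2*x**3*sin(x) + 6*x**2*cos(x) - 12*x*sin(x) - 12*cos(x); evaluating from 0 to 2*pi: ∫_{0}^{2*pi} (2*x**3) cos(x) dx = (-12 + 24*pi**2) - (-12) = 24*pi**2.
Hence a_2 = (1/pi)·(24*pi**2) = 24*pi.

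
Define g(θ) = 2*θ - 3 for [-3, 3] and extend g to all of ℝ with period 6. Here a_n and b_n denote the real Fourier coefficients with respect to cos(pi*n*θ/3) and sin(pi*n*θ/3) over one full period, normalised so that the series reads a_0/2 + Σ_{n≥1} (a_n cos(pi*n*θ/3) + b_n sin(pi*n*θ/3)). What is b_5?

12/(5*pi)

b_5 = 1/3 ∫_{-3}^{3} g(θ) sin(5*pi*θ/3) dθ.
Integrating by parts (boundary term plus one more integral), an antiderivative of (2*θ - 3) sin(5*pi*θ/3) is -6*θ*cos(5*pi*θ/3)/(5*pi) + 18*sin(5*pi*θ/3)/(25*pi**2) + 9*cos(5*pi*θ/3)/(5*pi); evaluating from -3 to 3: ∫_{-3}^{3} (2*θ - 3) sin(5*pi*θ/3) dθ = (9/(5*pi)) - (-27/(5*pi)) = 36/(5*pi).
Hence b_5 = (1/3)·(36/(5*pi)) = 12/(5*pi).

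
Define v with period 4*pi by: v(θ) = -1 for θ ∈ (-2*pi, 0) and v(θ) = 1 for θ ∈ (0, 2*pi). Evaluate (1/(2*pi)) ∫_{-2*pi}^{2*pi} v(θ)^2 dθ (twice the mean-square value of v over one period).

(1/(2*pi)) ∫_{-2*pi}^{2*pi} v(θ)^2 dθ = (1/(2*pi)) · (4*pi) = 2.

2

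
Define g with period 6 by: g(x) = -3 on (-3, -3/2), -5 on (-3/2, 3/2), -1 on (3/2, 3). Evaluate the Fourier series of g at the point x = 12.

x = 12 differs from x = 0 by 2 full period(s), and the series is 6-periodic.
g is continuous at x = 0 with value -5, so the series converges to -5 there.

-5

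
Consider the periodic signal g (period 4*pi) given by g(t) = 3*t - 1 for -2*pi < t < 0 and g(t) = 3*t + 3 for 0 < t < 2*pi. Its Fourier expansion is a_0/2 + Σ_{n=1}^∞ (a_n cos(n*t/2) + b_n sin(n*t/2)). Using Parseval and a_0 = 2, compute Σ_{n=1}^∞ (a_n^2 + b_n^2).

8 + 24*pi + 24*pi**2

Parseval: a_0^2/2 + Σ_{n≥1} (a_n^2+b_n^2) = (1/(2*pi)) ∫_{-2*pi}^{2*pi} g(t)^2 dt = 10 + 24*pi + 24*pi**2.
Subtract a_0^2/2 = 2: Σ (a_n^2+b_n^2) = 8 + 24*pi + 24*pi**2.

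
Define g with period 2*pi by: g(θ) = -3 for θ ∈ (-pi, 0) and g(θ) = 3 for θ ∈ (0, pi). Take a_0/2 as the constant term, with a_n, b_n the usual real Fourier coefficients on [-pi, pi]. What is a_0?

0

a_0 = 1/pi ∫_{-pi}^{pi} g(θ) dθ = 1/pi · (0) = 0.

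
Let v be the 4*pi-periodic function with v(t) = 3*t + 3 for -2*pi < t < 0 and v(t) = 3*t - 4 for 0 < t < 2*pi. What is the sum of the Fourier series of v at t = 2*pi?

At t = 2*pi the one-sided limits are v(2*pi^-) = -4 + 6*pi and v(2*pi^+) = 3 - 6*pi.
By Dirichlet's theorem the series converges to their average, [(-4 + 6*pi) + (3 - 6*pi)]/2 = -1/2.

-1/2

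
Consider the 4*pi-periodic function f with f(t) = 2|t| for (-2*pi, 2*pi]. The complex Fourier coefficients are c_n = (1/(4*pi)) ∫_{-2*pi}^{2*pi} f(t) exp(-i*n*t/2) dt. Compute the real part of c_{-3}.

Since f is real-valued, Re(c_{-3}) = (1/(4*pi)) ∫_{-2*pi}^{2*pi} f(t) cos(-3*t/2) dt = a_{3}/2.
f is even and cos(-3*t/2) is even, so the integrand is even: ∫_{-2*pi}^{2*pi} f(t) cos(-3*t/2) dt = 2∫_0^{2*pi} f(t) cos(-3*t/2) dt.
Integrating by parts (boundary term plus one more integral), an antiderivative of (2*t) cos(-3*t/2) is 4*t*sin(3*t/2)/3 + 8*cos(3*t/2)/9; evaluating from 0 to 2*pi: ∫_{0}^{2*pi} (2*t) cos(-3*t/2) dt = (-8/9) - (8/9) = -16/9.
So ∫_{-2*pi}^{2*pi} f(t) cos(-3*t/2) dt = -32/9.
Hence Re(c_{-3}) = (1/(4*pi))·(-32/9) = -8/(9*pi).

-8/(9*pi)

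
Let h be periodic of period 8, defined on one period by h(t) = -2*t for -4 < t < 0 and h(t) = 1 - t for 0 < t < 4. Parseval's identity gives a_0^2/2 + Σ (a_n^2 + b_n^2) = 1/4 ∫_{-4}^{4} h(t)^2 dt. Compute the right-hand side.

71/3

1/4 ∫_{-4}^{4} h(t)^2 dt = 1/4 · (284/3) = 71/3.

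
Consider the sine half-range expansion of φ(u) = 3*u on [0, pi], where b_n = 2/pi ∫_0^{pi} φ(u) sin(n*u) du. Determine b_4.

-3/2

b_4 = 2/pi ∫_0^{pi} (3*u) sin(4*u) du.
Integrating by parts (boundary term plus one more integral), an antiderivative of (3*u) sin(4*u) is -3*u*cos(4*u)/4 + 3*sin(4*u)/16; evaluating from 0 to pi: ∫_{0}^{pi} (3*u) sin(4*u) du = (-3*pi/4) - (0) = -3*pi/4.
Hence b_4 = (2/pi)·(-3*pi/4) = -3/2.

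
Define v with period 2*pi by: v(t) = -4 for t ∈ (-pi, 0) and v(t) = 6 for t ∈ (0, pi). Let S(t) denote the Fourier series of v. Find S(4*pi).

1

t = 4*pi differs from t = 0 by 2 full period(s), and the series is 2*pi-periodic.
At t = 0 the one-sided limits are v(0^-) = -4 and v(0^+) = 6.
By Dirichlet's theorem the series converges to their average, [(-4) + (6)]/2 = 1.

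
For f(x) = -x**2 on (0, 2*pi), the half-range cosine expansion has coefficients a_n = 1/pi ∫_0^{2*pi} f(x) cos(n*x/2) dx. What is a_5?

a_5 = 1/pi ∫_0^{2*pi} (-x**2) cos(5*x/2) dx.
Integrating by parts twice (tabular method), an antiderivative of (-x**2) cos(5*x/2) is -2*x**2*sin(5*x/2)/5 - 8*x*cos(5*x/2)/25 + 16*sin(5*x/2)/125; evaluating from 0 to 2*pi: ∫_{0}^{2*pi} (-x**2) cos(5*x/2) dx = (16*pi/25) - (0) = 16*pi/25.
Hence a_5 = (1/pi)·(16*pi/25) = 16/25.

16/25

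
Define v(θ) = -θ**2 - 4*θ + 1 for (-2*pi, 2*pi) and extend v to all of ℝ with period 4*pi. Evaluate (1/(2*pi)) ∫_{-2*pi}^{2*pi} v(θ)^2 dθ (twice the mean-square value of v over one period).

(1/(2*pi)) ∫_{-2*pi}^{2*pi} v(θ)^2 dθ = (1/(2*pi)) · (4*pi*(15 + 280*pi**2 + 48*pi**4)/15) = 2 + 112*pi**2/3 + 32*pi**4/5.

2 + 112*pi**2/3 + 32*pi**4/5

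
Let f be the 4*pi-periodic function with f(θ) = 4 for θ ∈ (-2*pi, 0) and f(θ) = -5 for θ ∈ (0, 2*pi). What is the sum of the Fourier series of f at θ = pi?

f is continuous at θ = pi with value -5, so the series converges to -5 there.

-5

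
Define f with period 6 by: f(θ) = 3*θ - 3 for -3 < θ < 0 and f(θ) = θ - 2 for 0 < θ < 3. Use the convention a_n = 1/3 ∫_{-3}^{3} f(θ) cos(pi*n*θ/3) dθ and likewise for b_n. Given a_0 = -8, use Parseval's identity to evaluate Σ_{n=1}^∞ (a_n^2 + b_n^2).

Parseval: a_0^2/2 + Σ_{n≥1} (a_n^2+b_n^2) = 1/3 ∫_{-3}^{3} f(θ)^2 dθ = 64.
Subtract a_0^2/2 = 32: Σ (a_n^2+b_n^2) = 32.

32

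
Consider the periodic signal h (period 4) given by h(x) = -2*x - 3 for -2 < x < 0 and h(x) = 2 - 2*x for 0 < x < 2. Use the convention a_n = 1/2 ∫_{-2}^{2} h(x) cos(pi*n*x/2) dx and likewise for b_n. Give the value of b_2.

4/pi

b_2 = 1/2 ∫_{-2}^{2} h(x) sin(pi*x) dx.
Split the integral at the breakpoints.
Integrating by parts (boundary term plus one more integral), an antiderivative of (-2*x - 3) sin(pi*x) is 2*x*cos(pi*x)/pi - 2*sin(pi*x)/pi**2 + 3*cos(pi*x)/pi; evaluating from -2 to 0: ∫_{-2}^{0} (-2*x - 3) sin(pi*x) dx = (3/pi) - (-1/pi) = 4/pi.
Integrating by parts (boundary term plus one more integral), an antiderivative of (2 - 2*x) sin(pi*x) is 2*x*cos(pi*x)/pi - 2*sin(pi*x)/pi**2 - 2*cos(pi*x)/pi; evaluating from 0 to 2: ∫_{0}^{2} (2 - 2*x) sin(pi*x) dx = (2/pi) - (-2/pi) = 4/pi.
Summing the pieces and multiplying by (1/2) gives b_2 = 4/pi.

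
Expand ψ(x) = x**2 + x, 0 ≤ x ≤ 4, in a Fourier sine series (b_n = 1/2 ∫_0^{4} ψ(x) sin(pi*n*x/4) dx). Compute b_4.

b_4 = 1/2 ∫_0^{4} (x**2 + x) sin(pi*x) dx.
Integrating by parts twice (tabular method), an antiderivative of (x**2 + x) sin(pi*x) is -x**2*cos(pi*x)/pi + 2*x*sin(pi*x)/pi**2 - x*cos(pi*x)/pi + sin(pi*x)/pi**2 + 2*cos(pi*x)/pi**3; evaluating from 0 to 4: ∫_{0}^{4} (x**2 + x) sin(pi*x) dx = (-20/pi + 2/pi**3) - (2/pi**3) = -20/pi.
Hence b_4 = (1/2)·(-20/pi) = -10/pi.

-10/pi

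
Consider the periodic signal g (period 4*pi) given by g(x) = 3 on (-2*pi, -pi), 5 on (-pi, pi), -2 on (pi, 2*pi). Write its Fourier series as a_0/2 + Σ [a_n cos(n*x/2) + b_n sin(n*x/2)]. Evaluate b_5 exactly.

b_5 = (1/(2*pi)) ∫_{-2*pi}^{2*pi} g(x) sin(5*x/2) dx.
Split the integral at the breakpoints.
Directly, an antiderivative of (3) sin(5*x/2) is -6*cos(5*x/2)/5; evaluating from -2*pi to -pi: ∫_{-2*pi}^{-pi} (3) sin(5*x/2) dx = (0) - (6/5) = -6/5.
Directly, an antiderivative of (5) sin(5*x/2) is -2*cos(5*x/2); evaluating from -pi to pi: ∫_{-pi}^{pi} (5) sin(5*x/2) dx = (0) - (0) = 0.
Directly, an antiderivative of (-2) sin(5*x/2) is 4*cos(5*x/2)/5; evaluating from pi to 2*pi: ∫_{pi}^{2*pi} (-2) sin(5*x/2) dx = (-4/5) - (0) = -4/5.
Summing the pieces and multiplying by (1/(2*pi)) gives b_5 = -1/pi.

-1/pi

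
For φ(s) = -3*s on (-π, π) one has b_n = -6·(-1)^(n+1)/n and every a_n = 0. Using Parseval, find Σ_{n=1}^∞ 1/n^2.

Parseval: Σ b_n^2 = (1/π) ∫_{-π}^{π} φ(s)^2 ds = 6*pi**2.
Σ b_n^2 = Σ 36/n^2, so Σ 1/n^2 = (6*pi**2)/36 = pi**2/6.

pi**2/6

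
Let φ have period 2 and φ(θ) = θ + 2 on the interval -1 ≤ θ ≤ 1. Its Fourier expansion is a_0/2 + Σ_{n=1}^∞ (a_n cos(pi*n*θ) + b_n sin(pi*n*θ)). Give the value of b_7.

2/(7*pi)

b_7 = ∫_{-1}^{1} φ(θ) sin(7*pi*θ) dθ.
Integrating by parts (boundary term plus one more integral), an antiderivative of (θ + 2) sin(7*pi*θ) is -θ*cos(7*pi*θ)/(7*pi) + sin(7*pi*θ)/(49*pi**2) - 2*cos(7*pi*θ)/(7*pi); evaluating from -1 to 1: ∫_{-1}^{1} (θ + 2) sin(7*pi*θ) dθ = (3/(7*pi)) - (1/(7*pi)) = 2/(7*pi).
Hence b_7 = 2/(7*pi).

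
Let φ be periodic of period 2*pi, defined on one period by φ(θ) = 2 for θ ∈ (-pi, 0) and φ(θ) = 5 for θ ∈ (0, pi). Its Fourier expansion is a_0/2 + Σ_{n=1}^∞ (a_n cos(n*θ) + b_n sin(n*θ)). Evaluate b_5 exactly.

b_5 = 1/pi ∫_{-pi}^{pi} φ(θ) sin(5*θ) dθ.
Split the integral at the breakpoints.
Directly, an antiderivative of (2) sin(5*θ) is -2*cos(5*θ)/5; evaluating from -pi to 0: ∫_{-pi}^{0} (2) sin(5*θ) dθ = (-2/5) - (2/5) = -4/5.
Directly, an antiderivative of (5) sin(5*θ) is -cos(5*θ); evaluating from 0 to pi: ∫_{0}^{pi} (5) sin(5*θ) dθ = (1) - (-1) = 2.
Summing the pieces and multiplying by (1/pi) gives b_5 = 6/(5*pi).

6/(5*pi)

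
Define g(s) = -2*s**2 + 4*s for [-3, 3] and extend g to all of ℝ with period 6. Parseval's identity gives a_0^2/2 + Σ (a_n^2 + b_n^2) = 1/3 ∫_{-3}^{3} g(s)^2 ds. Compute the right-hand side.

1/3 ∫_{-3}^{3} g(s)^2 ds = 1/3 · (3384/5) = 1128/5.

1128/5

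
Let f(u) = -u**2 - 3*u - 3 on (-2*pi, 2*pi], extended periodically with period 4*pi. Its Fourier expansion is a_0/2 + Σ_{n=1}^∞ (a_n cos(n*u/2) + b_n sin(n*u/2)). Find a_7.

16/49

a_7 = (1/(2*pi)) ∫_{-2*pi}^{2*pi} f(u) cos(7*u/2) du.
Integrating by parts twice (tabular method), an antiderivative of (-u**2 - 3*u - 3) cos(7*u/2) is -2*u**2*sin(7*u/2)/7 - 6*u*sin(7*u/2)/7 - 8*u*cos(7*u/2)/49 - 278*sin(7*u/2)/343 - 12*cos(7*u/2)/49; evaluating from -2*pi to 2*pi: ∫_{-2*pi}^{2*pi} (-u**2 - 3*u - 3) cos(7*u/2) du = (12/49 + 16*pi/49) - (12/49 - 16*pi/49) = 32*pi/49.
Hence a_7 = (1/(2*pi))·(32*pi/49) = 16/49.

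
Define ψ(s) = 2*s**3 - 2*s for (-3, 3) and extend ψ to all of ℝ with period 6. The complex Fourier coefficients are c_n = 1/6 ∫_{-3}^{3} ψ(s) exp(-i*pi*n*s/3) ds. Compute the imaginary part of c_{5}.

Since ψ is real-valued, Im(c_{5}) = -1/6 ∫_{-3}^{3} ψ(s) sin(5*pi*s/3) ds = -b_{5}/2.
ψ is odd and sin(5*pi*s/3) is odd, so the integrand is even: ∫_{-3}^{3} ψ(s) sin(5*pi*s/3) ds = 2∫_0^{3} ψ(s) sin(5*pi*s/3) ds.
Integrating by parts three times (tabular method), an antiderivative of (2*s**3 - 2*s) sin(5*pi*s/3) is -6*s**3*cos(5*pi*s/3)/(5*pi) + 54*s**2*sin(5*pi*s/3)/(25*pi**2) + 324*s*cos(5*pi*s/3)/(125*pi**3) + 6*s*cos(5*pi*s/3)/(5*pi) - 18*sin(5*pi*s/3)/(25*pi**2) - 972*sin(5*pi*s/3)/(625*pi**4); evaluating from 0 to 3: ∫_{0}^{3} (2*s**3 - 2*s) sin(5*pi*s/3) ds = (36*(-27 + 100*pi**2)/(125*pi**3)) - (0) = 36*(-27 + 100*pi**2)/(125*pi**3).
So ∫_{-3}^{3} ψ(s) sin(5*pi*s/3) ds = 72*(-27 + 100*pi**2)/(125*pi**3).
Hence Im(c_{5}) = (-1/6)·(72*(-27 + 100*pi**2)/(125*pi**3)) = 12*(27 - 100*pi**2)/(125*pi**3).

12*(27 - 100*pi**2)/(125*pi**3)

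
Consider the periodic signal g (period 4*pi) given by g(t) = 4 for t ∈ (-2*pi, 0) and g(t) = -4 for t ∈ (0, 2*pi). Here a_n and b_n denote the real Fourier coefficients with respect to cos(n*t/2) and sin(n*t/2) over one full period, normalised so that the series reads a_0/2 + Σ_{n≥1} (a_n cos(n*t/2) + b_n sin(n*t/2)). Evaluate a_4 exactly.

0

a_4 = (1/(2*pi)) ∫_{-2*pi}^{2*pi} g(t) cos(2*t) dt.
g is odd and cos(2*t) is even, so the integrand is odd over a symmetric interval and the integral vanishes.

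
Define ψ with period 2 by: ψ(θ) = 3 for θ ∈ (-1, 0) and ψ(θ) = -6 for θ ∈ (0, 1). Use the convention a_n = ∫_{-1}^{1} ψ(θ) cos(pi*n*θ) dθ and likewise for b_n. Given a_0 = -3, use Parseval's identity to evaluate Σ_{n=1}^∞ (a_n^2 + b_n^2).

81/2

Parseval: a_0^2/2 + Σ_{n≥1} (a_n^2+b_n^2) = ∫_{-1}^{1} ψ(θ)^2 dθ = 45.
Subtract a_0^2/2 = 9/2: Σ (a_n^2+b_n^2) = 81/2.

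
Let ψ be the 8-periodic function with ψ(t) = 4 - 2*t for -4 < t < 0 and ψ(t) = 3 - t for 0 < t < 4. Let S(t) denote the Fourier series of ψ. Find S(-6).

t = -6 differs from t = 2 by -1 full period(s), and the series is 8-periodic.
ψ is continuous at t = 2 with value 1, so the series converges to 1 there.

1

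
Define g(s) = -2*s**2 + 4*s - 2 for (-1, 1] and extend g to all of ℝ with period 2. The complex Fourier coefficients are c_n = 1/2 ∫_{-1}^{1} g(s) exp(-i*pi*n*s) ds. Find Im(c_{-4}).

-1/pi

Since g is real-valued, Im(c_{-4}) = -1/2 ∫_{-1}^{1} g(s) sin(-4*pi*s) ds = b_{4}/2.
Integrating by parts twice (tabular method), an antiderivative of (-2*s**2 + 4*s - 2) sin(-4*pi*s) is -s**2*cos(4*pi*s)/(2*pi) + s*sin(4*pi*s)/(4*pi**2) + s*cos(4*pi*s)/pi - sin(4*pi*s)/(4*pi**2) - cos(4*pi*s)/(2*pi) + cos(4*pi*s)/(16*pi**3); evaluating from -1 to 1: ∫_{-1}^{1} (-2*s**2 + 4*s - 2) sin(-4*pi*s) ds = (1/(16*pi**3)) - (-2/pi + 1/(16*pi**3)) = 2/pi.
Hence Im(c_{-4}) = (-1/2)·(2/pi) = -1/pi.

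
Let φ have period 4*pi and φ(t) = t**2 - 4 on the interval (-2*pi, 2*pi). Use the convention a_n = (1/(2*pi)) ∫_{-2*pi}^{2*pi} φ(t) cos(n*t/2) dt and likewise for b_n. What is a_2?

a_2 = (1/(2*pi)) ∫_{-2*pi}^{2*pi} φ(t) cos(t) dt.
φ is even and cos(t) is even, so the integrand is even and a_2 = 1/pi ∫_0^{2*pi} φ(t) cos(t) dt.
Integrating by parts twice (tabular method), an antiderivative of (t**2 - 4) cos(t) is t**2*sin(t) + 2*t*cos(t) - 6*sin(t); evaluating from 0 to 2*pi: ∫_{0}^{2*pi} (t**2 - 4) cos(t) dt = (4*pi) - (0) = 4*pi.
Hence a_2 = (1/pi)·(4*pi) = 4.

4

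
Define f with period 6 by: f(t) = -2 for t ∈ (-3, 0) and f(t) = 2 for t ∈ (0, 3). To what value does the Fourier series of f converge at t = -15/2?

-2

t = -15/2 differs from t = -3/2 by -1 full period(s), and the series is 6-periodic.
f is continuous at t = -3/2 with value -2, so the series converges to -2 there.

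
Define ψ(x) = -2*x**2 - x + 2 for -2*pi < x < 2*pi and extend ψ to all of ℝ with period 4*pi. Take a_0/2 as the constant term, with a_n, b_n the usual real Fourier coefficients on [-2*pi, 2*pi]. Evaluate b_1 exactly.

b_1 = (1/(2*pi)) ∫_{-2*pi}^{2*pi} ψ(x) sin(x/2) dx.
Integrating by parts twice (tabular method), an antiderivative of (-2*x**2 - x + 2) sin(x/2) is 4*x**2*cos(x/2) - 16*x*sin(x/2) + 2*x*cos(x/2) - 4*sin(x/2) - 36*cos(x/2); evaluating from -2*pi to 2*pi: ∫_{-2*pi}^{2*pi} (-2*x**2 - x + 2) sin(x/2) dx = (-16*pi**2 - 4*pi + 36) - (-16*pi**2 + 4*pi + 36) = -8*pi.
Hence b_1 = (1/(2*pi))·(-8*pi) = -4.

-4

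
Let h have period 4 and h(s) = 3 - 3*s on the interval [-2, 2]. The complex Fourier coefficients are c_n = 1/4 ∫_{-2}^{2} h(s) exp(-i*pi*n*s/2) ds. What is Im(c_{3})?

Since h is real-valued, Im(c_{3}) = -1/4 ∫_{-2}^{2} h(s) sin(3*pi*s/2) ds = -b_{3}/2.
Integrating by parts (boundary term plus one more integral), an antiderivative of (3 - 3*s) sin(3*pi*s/2) is 2*s*cos(3*pi*s/2)/pi - 4*sin(3*pi*s/2)/(3*pi**2) - 2*cos(3*pi*s/2)/pi; evaluating from -2 to 2: ∫_{-2}^{2} (3 - 3*s) sin(3*pi*s/2) ds = (-2/pi) - (6/pi) = -8/pi.
Hence Im(c_{3}) = (-1/4)·(-8/pi) = 2/pi.

2/pi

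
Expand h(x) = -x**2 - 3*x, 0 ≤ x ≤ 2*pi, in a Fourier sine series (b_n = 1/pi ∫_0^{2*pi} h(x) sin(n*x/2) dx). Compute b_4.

3 + 2*pi

b_4 = 1/pi ∫_0^{2*pi} (-x**2 - 3*x) sin(2*x) dx.
Integrating by parts twice (tabular method), an antiderivative of (-x**2 - 3*x) sin(2*x) is x**2*cos(2*x)/2 - x*sin(2*x)/2 + 3*x*cos(2*x)/2 - 3*sin(2*x)/4 - cos(2*x)/4; evaluating from 0 to 2*pi: ∫_{0}^{2*pi} (-x**2 - 3*x) sin(2*x) dx = (-1/4 + 3*pi + 2*pi**2) - (-1/4) = pi*(3 + 2*pi).
Hence b_4 = (1/pi)·(pi*(3 + 2*pi)) = 3 + 2*pi.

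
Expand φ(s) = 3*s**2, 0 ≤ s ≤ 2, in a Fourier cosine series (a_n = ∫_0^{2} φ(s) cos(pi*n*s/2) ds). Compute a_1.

-48/pi**2

a_1 = ∫_0^{2} (3*s**2) cos(pi*s/2) ds.
Integrating by parts twice (tabular method), an antiderivative of (3*s**2) cos(pi*s/2) is 6*s**2*sin(pi*s/2)/pi + 24*s*cos(pi*s/2)/pi**2 - 48*sin(pi*s/2)/pi**3; evaluating from 0 to 2: ∫_{0}^{2} (3*s**2) cos(pi*s/2) ds = (-48/pi**2) - (0) = -48/pi**2.
Hence a_1 = -48/pi**2.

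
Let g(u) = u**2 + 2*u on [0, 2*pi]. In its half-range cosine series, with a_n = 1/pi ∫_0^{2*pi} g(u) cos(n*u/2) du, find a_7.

16*(-pi - 1)/(49*pi)

a_7 = 1/pi ∫_0^{2*pi} (u**2 + 2*u) cos(7*u/2) du.
Integrating by parts twice (tabular method), an antiderivative of (u**2 + 2*u) cos(7*u/2) is 2*u**2*sin(7*u/2)/7 + 4*u*sin(7*u/2)/7 + 8*u*cos(7*u/2)/49 - 16*sin(7*u/2)/343 + 8*cos(7*u/2)/49; evaluating from 0 to 2*pi: ∫_{0}^{2*pi} (u**2 + 2*u) cos(7*u/2) du = (-16*pi/49 - 8/49) - (8/49) = -16*pi/49 - 16/49.
Hence a_7 = (1/pi)·(-16*pi/49 - 16/49) = 16*(-pi - 1)/(49*pi).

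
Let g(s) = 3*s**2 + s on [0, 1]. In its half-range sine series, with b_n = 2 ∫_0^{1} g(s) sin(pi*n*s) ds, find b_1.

-24/pi**3 + 8/pi

b_1 = 2 ∫_0^{1} (3*s**2 + s) sin(pi*s) ds.
Integrating by parts twice (tabular method), an antiderivative of (3*s**2 + s) sin(pi*s) is -3*s**2*cos(pi*s)/pi + 6*s*sin(pi*s)/pi**2 - s*cos(pi*s)/pi + sin(pi*s)/pi**2 + 6*cos(pi*s)/pi**3; evaluating from 0 to 1: ∫_{0}^{1} (3*s**2 + s) sin(pi*s) ds = (-6/pi**3 + 4/pi) - (6/pi**3) = -12/pi**3 + 4/pi.
Hence b_1 = 2·(-12/pi**3 + 4/pi) = -24/pi**3 + 8/pi.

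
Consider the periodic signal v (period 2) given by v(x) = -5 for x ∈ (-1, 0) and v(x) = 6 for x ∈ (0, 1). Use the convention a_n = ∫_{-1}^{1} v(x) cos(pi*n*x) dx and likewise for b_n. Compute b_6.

0

b_6 = ∫_{-1}^{1} v(x) sin(6*pi*x) dx.
Split the integral at the breakpoints.
Directly, an antiderivative of (-5) sin(6*pi*x) is 5*cos(6*pi*x)/(6*pi); evaluating from -1 to 0: ∫_{-1}^{0} (-5) sin(6*pi*x) dx = (5/(6*pi)) - (5/(6*pi)) = 0.
Directly, an antiderivative of (6) sin(6*pi*x) is -cos(6*pi*x)/pi; evaluating from 0 to 1: ∫_{0}^{1} (6) sin(6*pi*x) dx = (-1/pi) - (-1/pi) = 0.
Summing the pieces gives b_6 = 0.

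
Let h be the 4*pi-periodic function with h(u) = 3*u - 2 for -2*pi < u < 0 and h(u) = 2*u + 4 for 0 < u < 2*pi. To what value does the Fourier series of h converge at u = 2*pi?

1 - pi

At u = 2*pi the one-sided limits are h(2*pi^-) = 4 + 4*pi and h(2*pi^+) = -6*pi - 2.
By Dirichlet's theorem the series converges to their average, [(4 + 4*pi) + (-6*pi - 2)]/2 = 1 - pi.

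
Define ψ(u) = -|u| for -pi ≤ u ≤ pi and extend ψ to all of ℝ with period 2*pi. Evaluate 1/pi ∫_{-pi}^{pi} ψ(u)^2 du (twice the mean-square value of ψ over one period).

1/pi ∫_{-pi}^{pi} ψ(u)^2 du = 1/pi · (2*pi**3/3) = 2*pi**2/3.

2*pi**2/3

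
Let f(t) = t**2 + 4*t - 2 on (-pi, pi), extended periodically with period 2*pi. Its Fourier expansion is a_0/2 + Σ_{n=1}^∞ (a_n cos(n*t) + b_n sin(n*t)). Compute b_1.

b_1 = 1/pi ∫_{-pi}^{pi} f(t) sin(t) dt.
Integrating by parts twice (tabular method), an antiderivative of (t**2 + 4*t - 2) sin(t) is -t**2*cos(t) + 2*t*sin(t) - 4*t*cos(t) + 4*sin(t) + 4*cos(t); evaluating from -pi to pi: ∫_{-pi}^{pi} (t**2 + 4*t - 2) sin(t) dt = (-4 + pi**2 + 4*pi) - (-4*pi - 4 + pi**2) = 8*pi.
Hence b_1 = (1/pi)·(8*pi) = 8.

8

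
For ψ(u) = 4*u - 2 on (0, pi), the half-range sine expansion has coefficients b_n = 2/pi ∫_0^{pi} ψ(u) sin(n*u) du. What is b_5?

8*(-1 + pi)/(5*pi)

b_5 = 2/pi ∫_0^{pi} (4*u - 2) sin(5*u) du.
Integrating by parts (boundary term plus one more integral), an antiderivative of (4*u - 2) sin(5*u) is -4*u*cos(5*u)/5 + 4*sin(5*u)/25 + 2*cos(5*u)/5; evaluating from 0 to pi: ∫_{0}^{pi} (4*u - 2) sin(5*u) du = (-2/5 + 4*pi/5) - (2/5) = -4/5 + 4*pi/5.
Hence b_5 = (2/pi)·(-4/5 + 4*pi/5) = 8*(-1 + pi)/(5*pi).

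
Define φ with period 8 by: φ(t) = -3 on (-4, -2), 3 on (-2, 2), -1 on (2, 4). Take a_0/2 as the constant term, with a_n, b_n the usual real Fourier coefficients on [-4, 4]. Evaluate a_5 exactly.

2/pi

a_5 = 1/4 ∫_{-4}^{4} φ(t) cos(5*pi*t/4) dt.
Split the integral at the breakpoints.
Directly, an antiderivative of (-3) cos(5*pi*t/4) is -12*sin(5*pi*t/4)/(5*pi); evaluating from -4 to -2: ∫_{-4}^{-2} (-3) cos(5*pi*t/4) dt = (12/(5*pi)) - (0) = 12/(5*pi).
Directly, an antiderivative of (3) cos(5*pi*t/4) is 12*sin(5*pi*t/4)/(5*pi); evaluating from -2 to 2: ∫_{-2}^{2} (3) cos(5*pi*t/4) dt = (12/(5*pi)) - (-12/(5*pi)) = 24/(5*pi).
Directly, an antiderivative of (-1) cos(5*pi*t/4) is -4*sin(5*pi*t/4)/(5*pi); evaluating from 2 to 4: ∫_{2}^{4} (-1) cos(5*pi*t/4) dt = (0) - (-4/(5*pi)) = 4/(5*pi).
Summing the pieces and multiplying by (1/4) gives a_5 = 2/pi.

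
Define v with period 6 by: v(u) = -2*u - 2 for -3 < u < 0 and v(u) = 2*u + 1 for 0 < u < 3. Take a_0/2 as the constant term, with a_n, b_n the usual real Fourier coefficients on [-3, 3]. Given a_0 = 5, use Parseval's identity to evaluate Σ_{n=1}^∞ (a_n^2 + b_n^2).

21/2

Parseval: a_0^2/2 + Σ_{n≥1} (a_n^2+b_n^2) = 1/3 ∫_{-3}^{3} v(u)^2 du = 23.
Subtract a_0^2/2 = 25/2: Σ (a_n^2+b_n^2) = 21/2.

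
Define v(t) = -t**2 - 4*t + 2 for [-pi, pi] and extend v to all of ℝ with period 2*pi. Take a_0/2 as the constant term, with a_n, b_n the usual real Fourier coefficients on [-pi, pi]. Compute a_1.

4

a_1 = 1/pi ∫_{-pi}^{pi} v(t) cos(t) dt.
Integrating by parts twice (tabular method), an antiderivative of (-t**2 - 4*t + 2) cos(t) is -t**2*sin(t) - 4*t*sin(t) - 2*t*cos(t) + 4*sin(t) - 4*cos(t); evaluating from -pi to pi: ∫_{-pi}^{pi} (-t**2 - 4*t + 2) cos(t) dt = (4 + 2*pi) - (4 - 2*pi) = 4*pi.
Hence a_1 = (1/pi)·(4*pi) = 4.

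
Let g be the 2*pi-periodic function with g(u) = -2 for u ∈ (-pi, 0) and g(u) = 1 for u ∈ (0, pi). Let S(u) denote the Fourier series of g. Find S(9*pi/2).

1

u = 9*pi/2 differs from u = pi/2 by 2 full period(s), and the series is 2*pi-periodic.
g is continuous at u = pi/2 with value 1, so the series converges to 1 there.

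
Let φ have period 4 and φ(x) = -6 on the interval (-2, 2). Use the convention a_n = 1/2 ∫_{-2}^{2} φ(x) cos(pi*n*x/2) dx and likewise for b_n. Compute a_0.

-12

a_0 = 1/2 ∫_{-2}^{2} φ(x) dx = 1/2 · (-24) = -12.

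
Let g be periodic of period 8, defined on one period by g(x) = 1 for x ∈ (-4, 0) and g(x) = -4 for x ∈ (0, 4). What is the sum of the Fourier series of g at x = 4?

-3/2

At x = 4 the one-sided limits are g(4^-) = -4 and g(4^+) = 1.
By Dirichlet's theorem the series converges to their average, [(-4) + (1)]/2 = -3/2.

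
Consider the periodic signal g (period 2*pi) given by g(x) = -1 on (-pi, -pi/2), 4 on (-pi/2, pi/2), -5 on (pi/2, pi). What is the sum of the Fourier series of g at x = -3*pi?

-3

x = -3*pi differs from x = pi by -2 full period(s), and the series is 2*pi-periodic.
At x = pi the one-sided limits are g(pi^-) = -5 and g(pi^+) = -1.
By Dirichlet's theorem the series converges to their average, [(-5) + (-1)]/2 = -3.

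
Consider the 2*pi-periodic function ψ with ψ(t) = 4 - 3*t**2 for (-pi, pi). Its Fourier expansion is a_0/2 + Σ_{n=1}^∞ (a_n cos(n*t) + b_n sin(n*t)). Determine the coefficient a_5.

a_5 = 1/pi ∫_{-pi}^{pi} ψ(t) cos(5*t) dt.
ψ is even and cos(5*t) is even, so the integrand is even and a_5 = 2/pi ∫_0^{pi} ψ(t) cos(5*t) dt.
Integrating by parts twice (tabular method), an antiderivative of (4 - 3*t**2) cos(5*t) is -3*t**2*sin(5*t)/5 - 6*t*cos(5*t)/25 + 106*sin(5*t)/125; evaluating from 0 to pi: ∫_{0}^{pi} (4 - 3*t**2) cos(5*t) dt = (6*pi/25) - (0) = 6*pi/25.
Hence a_5 = (2/pi)·(6*pi/25) = 12/25.

12/25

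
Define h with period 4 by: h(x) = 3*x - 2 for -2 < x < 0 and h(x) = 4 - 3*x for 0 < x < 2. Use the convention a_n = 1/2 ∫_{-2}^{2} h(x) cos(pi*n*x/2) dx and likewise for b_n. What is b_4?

b_4 = 1/2 ∫_{-2}^{2} h(x) sin(2*pi*x) dx.
Split the integral at the breakpoints.
Integrating by parts (boundary term plus one more integral), an antiderivative of (3*x - 2) sin(2*pi*x) is -3*x*cos(2*pi*x)/(2*pi) + 3*sin(2*pi*x)/(4*pi**2) + cos(2*pi*x)/pi; evaluating from -2 to 0: ∫_{-2}^{0} (3*x - 2) sin(2*pi*x) dx = (1/pi) - (4/pi) = -3/pi.
Integrating by parts (boundary term plus one more integral), an antiderivative of (4 - 3*x) sin(2*pi*x) is 3*x*cos(2*pi*x)/(2*pi) - 3*sin(2*pi*x)/(4*pi**2) - 2*cos(2*pi*x)/pi; evaluating from 0 to 2: ∫_{0}^{2} (4 - 3*x) sin(2*pi*x) dx = (1/pi) - (-2/pi) = 3/pi.
Summing the pieces and multiplying by (1/2) gives b_4 = 0.

0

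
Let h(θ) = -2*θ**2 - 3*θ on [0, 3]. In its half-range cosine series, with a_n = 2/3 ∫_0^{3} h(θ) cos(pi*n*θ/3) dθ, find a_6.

a_6 = 2/3 ∫_0^{3} (-2*θ**2 - 3*θ) cos(2*pi*θ) dθ.
Integrating by parts twice (tabular method), an antiderivative of (-2*θ**2 - 3*θ) cos(2*pi*θ) is -θ**2*sin(2*pi*θ)/pi - 3*θ*sin(2*pi*θ)/(2*pi) - θ*cos(2*pi*θ)/pi**2 + sin(2*pi*θ)/(2*pi**3) - 3*cos(2*pi*θ)/(4*pi**2); evaluating from 0 to 3: ∫_{0}^{3} (-2*θ**2 - 3*θ) cos(2*pi*θ) dθ = (-15/(4*pi**2)) - (-3/(4*pi**2)) = -3/pi**2.
Hence a_6 = (2/3)·(-3/pi**2) = -2/pi**2.

-2/pi**2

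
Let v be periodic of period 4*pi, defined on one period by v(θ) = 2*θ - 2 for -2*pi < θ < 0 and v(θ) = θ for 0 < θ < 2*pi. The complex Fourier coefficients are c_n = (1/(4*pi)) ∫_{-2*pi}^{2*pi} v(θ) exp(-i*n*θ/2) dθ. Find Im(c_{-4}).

-3/4

Since v is real-valued, Im(c_{-4}) = -(1/(4*pi)) ∫_{-2*pi}^{2*pi} v(θ) sin(-2*θ) dθ = b_{4}/2.
Split the integral at the breakpoints.
Integrating by parts (boundary term plus one more integral), an antiderivative of (2*θ - 2) sin(-2*θ) is θ*cos(2*θ) - sin(2*θ)/2 - cos(2*θ); evaluating from -2*pi to 0: ∫_{-2*pi}^{0} (2*θ - 2) sin(-2*θ) dθ = (-1) - (-2*pi - 1) = 2*pi.
Integrating by parts (boundary term plus one more integral), an antiderivative of (θ) sin(-2*θ) is θ*cos(2*θ)/2 - sin(2*θ)/4; evaluating from 0 to 2*pi: ∫_{0}^{2*pi} (θ) sin(-2*θ) dθ = (pi) - (0) = pi.
So ∫_{-2*pi}^{2*pi} v(θ) sin(-2*θ) dθ = 3*pi.
Hence Im(c_{-4}) = (-1/(4*pi))·(3*pi) = -3/4.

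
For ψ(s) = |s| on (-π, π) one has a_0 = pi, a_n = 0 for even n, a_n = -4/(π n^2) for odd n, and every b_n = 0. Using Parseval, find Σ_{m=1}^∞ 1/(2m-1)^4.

pi**4/96

Parseval: a_0^2/2 + Σ a_n^2 = (1/π) ∫_{-π}^{π} ψ(s)^2 ds = 2*pi**2/3.
Subtract a_0^2/2 = pi**2/2: Σ a_n^2 = pi**2/6.
Only odd n contribute, with a_n^2 = 16/(π^2 n^4), so Σ_{m≥1} 1/(2m-1)^4 = π^2·(pi**2/6)/16 = pi**4/96.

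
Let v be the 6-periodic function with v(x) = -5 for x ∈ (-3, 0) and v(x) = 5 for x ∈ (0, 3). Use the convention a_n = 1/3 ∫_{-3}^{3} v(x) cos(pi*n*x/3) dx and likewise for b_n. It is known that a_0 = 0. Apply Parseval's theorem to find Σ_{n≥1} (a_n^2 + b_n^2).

Parseval: a_0^2/2 + Σ_{n≥1} (a_n^2+b_n^2) = 1/3 ∫_{-3}^{3} v(x)^2 dx = 50.
Subtract a_0^2/2 = 0: Σ (a_n^2+b_n^2) = 50.

50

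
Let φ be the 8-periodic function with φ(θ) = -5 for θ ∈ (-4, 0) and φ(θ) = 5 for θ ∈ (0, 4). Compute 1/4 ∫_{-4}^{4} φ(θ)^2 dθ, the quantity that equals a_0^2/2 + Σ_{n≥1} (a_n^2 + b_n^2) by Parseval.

50

1/4 ∫_{-4}^{4} φ(θ)^2 dθ = 1/4 · (200) = 50.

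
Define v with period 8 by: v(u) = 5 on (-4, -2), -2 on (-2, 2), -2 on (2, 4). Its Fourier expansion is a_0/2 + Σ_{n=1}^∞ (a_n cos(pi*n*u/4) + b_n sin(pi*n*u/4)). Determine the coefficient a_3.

a_3 = 1/4 ∫_{-4}^{4} v(u) cos(3*pi*u/4) du.
Split the integral at the breakpoints.
Directly, an antiderivative of (5) cos(3*pi*u/4) is 20*sin(3*pi*u/4)/(3*pi); evaluating from -4 to -2: ∫_{-4}^{-2} (5) cos(3*pi*u/4) du = (20/(3*pi)) - (0) = 20/(3*pi).
Directly, an antiderivative of (-2) cos(3*pi*u/4) is -8*sin(3*pi*u/4)/(3*pi); evaluating from -2 to 2: ∫_{-2}^{2} (-2) cos(3*pi*u/4) du = (8/(3*pi)) - (-8/(3*pi)) = 16/(3*pi).
Directly, an antiderivative of (-2) cos(3*pi*u/4) is -8*sin(3*pi*u/4)/(3*pi); evaluating from 2 to 4: ∫_{2}^{4} (-2) cos(3*pi*u/4) du = (0) - (8/(3*pi)) = -8/(3*pi).
Summing the pieces and multiplying by (1/4) gives a_3 = 7/(3*pi).

7/(3*pi)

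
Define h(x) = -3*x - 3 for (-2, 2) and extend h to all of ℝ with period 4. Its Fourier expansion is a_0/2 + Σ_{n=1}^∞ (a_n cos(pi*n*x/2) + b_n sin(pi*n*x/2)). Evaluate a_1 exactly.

0

a_1 = 1/2 ∫_{-2}^{2} h(x) cos(pi*x/2) dx.
Integrating by parts (boundary term plus one more integral), an antiderivative of (-3*x - 3) cos(pi*x/2) is -6*x*sin(pi*x/2)/pi - 6*sin(pi*x/2)/pi - 12*cos(pi*x/2)/pi**2; evaluating from -2 to 2: ∫_{-2}^{2} (-3*x - 3) cos(pi*x/2) dx = (12/pi**2) - (12/pi**2) = 0.
Hence a_1 = (1/2)·(0) = 0.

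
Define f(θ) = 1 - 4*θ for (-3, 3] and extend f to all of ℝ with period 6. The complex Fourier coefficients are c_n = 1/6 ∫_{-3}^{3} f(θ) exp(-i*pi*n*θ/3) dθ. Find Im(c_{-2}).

Since f is real-valued, Im(c_{-2}) = -1/6 ∫_{-3}^{3} f(θ) sin(-2*pi*θ/3) dθ = b_{2}/2.
Integrating by parts (boundary term plus one more integral), an antiderivative of (1 - 4*θ) sin(-2*pi*θ/3) is -6*θ*cos(2*pi*θ/3)/pi + 9*sin(2*pi*θ/3)/pi**2 + 3*cos(2*pi*θ/3)/(2*pi); evaluating from -3 to 3: ∫_{-3}^{3} (1 - 4*θ) sin(-2*pi*θ/3) dθ = (-33/(2*pi)) - (39/(2*pi)) = -36/pi.
Hence Im(c_{-2}) = (-1/6)·(-36/pi) = 6/pi.

6/pi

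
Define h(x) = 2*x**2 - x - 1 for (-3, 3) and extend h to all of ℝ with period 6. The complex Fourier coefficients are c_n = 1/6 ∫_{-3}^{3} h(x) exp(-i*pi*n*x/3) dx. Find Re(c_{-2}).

Since h is real-valued, Re(c_{-2}) = 1/6 ∫_{-3}^{3} h(x) cos(-2*pi*x/3) dx = a_{2}/2.
Integrating by parts twice (tabular method), an antiderivative of (2*x**2 - x - 1) cos(-2*pi*x/3) is 3*x**2*sin(2*pi*x/3)/pi - 3*x*sin(2*pi*x/3)/(2*pi) + 9*x*cos(2*pi*x/3)/pi**2 - 3*sin(2*pi*x/3)/(2*pi) - 27*sin(2*pi*x/3)/(2*pi**3) - 9*cos(2*pi*x/3)/(4*pi**2); evaluating from -3 to 3: ∫_{-3}^{3} (2*x**2 - x - 1) cos(-2*pi*x/3) dx = (99/(4*pi**2)) - (-117/(4*pi**2)) = 54/pi**2.
Hence Re(c_{-2}) = (1/6)·(54/pi**2) = 9/pi**2.

9/pi**2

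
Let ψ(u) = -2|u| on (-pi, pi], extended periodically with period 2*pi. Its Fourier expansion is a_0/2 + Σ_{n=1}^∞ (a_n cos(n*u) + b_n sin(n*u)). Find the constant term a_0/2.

-pi

a_0 = 1/pi ∫_{-pi}^{pi} ψ(u) du = 1/pi · (-2*pi**2) = -2*pi.
So the constant term a_0/2 = -pi.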